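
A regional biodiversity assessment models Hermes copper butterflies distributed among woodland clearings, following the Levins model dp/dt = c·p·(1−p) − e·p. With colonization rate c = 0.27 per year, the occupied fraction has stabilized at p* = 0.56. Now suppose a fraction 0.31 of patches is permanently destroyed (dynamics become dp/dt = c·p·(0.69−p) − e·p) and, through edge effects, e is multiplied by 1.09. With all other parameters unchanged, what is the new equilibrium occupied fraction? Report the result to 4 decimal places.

Balance c(1−p*) = e gives e = 0.27×(1 − 0.56000) = 0.11880.
New p* = 0.69 − e/c = 0.69 − 0.12949/0.27000 = 0.21041.

0.2104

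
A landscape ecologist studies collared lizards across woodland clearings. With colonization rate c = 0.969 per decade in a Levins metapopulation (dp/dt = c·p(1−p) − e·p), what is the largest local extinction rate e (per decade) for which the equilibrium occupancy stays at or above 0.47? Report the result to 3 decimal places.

0.514

1 − e/c ≥ 0.47 ⇒ e ≤ c(1 − 0.47) = 0.969 × 0.5300.
e_max = 0.5136.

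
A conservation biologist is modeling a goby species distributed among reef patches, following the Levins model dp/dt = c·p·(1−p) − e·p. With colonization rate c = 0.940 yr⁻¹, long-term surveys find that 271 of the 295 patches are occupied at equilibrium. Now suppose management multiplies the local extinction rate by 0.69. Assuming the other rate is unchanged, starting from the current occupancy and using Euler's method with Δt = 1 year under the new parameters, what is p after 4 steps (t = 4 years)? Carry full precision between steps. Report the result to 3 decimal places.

Observed p* = 271/295 = 0.91864.
Balance c(1−p*) = e gives e = 0.940×(1 − 0.91864) = 0.07647.
Starting from p₀ = 0.91864; update p ← p + (dp/dt)·Δt with the new parameters.
p: 0.91864 → 0.94042  (Δp = +0.02178)
p: 0.94042 → 0.94347  (Δp = +0.00304)
p: 0.94347 → 0.94382  (Δp = +0.00035)
p: 0.94382 → 0.94386  (Δp = +0.00004)

0.944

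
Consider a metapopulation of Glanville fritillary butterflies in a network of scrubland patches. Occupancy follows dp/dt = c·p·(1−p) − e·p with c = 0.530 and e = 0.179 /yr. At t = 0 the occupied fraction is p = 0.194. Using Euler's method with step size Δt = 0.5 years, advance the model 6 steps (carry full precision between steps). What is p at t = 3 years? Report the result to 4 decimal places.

0.3567

Update rule: p ← p + [c·p·(1−p) − e·p]·Δt with Δt = 0.5.
p: 0.19400 → 0.21807  (Δp = +0.02407)
p: 0.21807 → 0.24374  (Δp = +0.02567)
p: 0.24374 → 0.27078  (Δp = +0.02703)
p: 0.27078 → 0.29887  (Δp = +0.02809)
p: 0.29887 → 0.32765  (Δp = +0.02878)
p: 0.32765 → 0.35670  (Δp = +0.02905)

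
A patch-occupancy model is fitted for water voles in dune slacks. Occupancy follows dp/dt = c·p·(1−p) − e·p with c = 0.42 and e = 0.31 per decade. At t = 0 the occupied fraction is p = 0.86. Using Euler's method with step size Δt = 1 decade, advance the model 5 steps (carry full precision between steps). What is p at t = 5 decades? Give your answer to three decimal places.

0.403

Update rule: p ← p + [c·p·(1−p) − e·p]·Δt with Δt = 1.
t = 1: p = 0.86000 + (-0.21603) = 0.64397
t = 2: p = 0.64397 + (-0.10334) = 0.54063
t = 3: p = 0.54063 + (-0.06329) = 0.47734
t = 4: p = 0.47734 + (-0.04319) = 0.43415
t = 5: p = 0.43415 + (-0.03141) = 0.40274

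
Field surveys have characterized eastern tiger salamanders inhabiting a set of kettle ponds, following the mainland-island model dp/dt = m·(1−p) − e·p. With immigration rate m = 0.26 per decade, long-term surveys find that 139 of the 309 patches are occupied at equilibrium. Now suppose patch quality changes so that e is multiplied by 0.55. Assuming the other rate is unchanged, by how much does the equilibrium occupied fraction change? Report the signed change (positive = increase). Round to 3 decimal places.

Observed p* = 139/309 = 0.44984.
Balance m(1−p*) = e·p* gives e = m(1−p*)/p* = 0.26×0.55016/0.44984 = 0.31798.
New p* = m/(m+e) = 0.26000/(0.26000+0.17489) = 0.59785.
Δp* = 0.59785 − 0.44984 = +0.14801.

0.148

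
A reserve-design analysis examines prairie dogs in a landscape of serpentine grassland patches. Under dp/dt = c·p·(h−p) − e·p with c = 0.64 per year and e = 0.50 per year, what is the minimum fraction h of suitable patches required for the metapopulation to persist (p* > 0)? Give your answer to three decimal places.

p* = h − e/c is positive only when h > e/c.
h_min = e/c = 0.50/0.64 = 0.7812.

0.781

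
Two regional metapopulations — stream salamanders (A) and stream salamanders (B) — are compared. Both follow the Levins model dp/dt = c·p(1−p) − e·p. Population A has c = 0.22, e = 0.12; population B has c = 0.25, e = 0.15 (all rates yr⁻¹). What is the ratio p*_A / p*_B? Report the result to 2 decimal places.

A: p*_A = 1 − 0.12/0.22 = 0.4545.
B: p*_B = 1 − 0.15/0.25 = 0.4000.
p*_A / p*_B = 0.4545/0.4000 = 1.1364.

1.14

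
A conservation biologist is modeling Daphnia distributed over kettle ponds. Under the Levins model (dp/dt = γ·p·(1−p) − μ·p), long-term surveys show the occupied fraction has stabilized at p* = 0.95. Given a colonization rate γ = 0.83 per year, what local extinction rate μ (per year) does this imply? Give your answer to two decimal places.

At equilibrium γ(1−p*) = μ.
μ = 0.83 × (1 − 0.95) = 0.83 × 0.0500 = 0.0415.

0.04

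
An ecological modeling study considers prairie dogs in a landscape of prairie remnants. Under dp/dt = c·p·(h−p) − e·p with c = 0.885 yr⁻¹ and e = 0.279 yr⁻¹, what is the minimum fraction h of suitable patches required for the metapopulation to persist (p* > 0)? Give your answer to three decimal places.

0.315

p* = h − e/c is positive only when h > e/c.
h_min = e/c = 0.279/0.885 = 0.3153.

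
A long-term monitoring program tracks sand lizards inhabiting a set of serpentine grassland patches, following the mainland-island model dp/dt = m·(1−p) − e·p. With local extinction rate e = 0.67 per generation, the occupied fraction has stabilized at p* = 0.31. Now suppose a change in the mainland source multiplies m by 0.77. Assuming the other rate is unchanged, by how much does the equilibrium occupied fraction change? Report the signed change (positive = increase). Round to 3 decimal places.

-0.053

Balance m(1−p*) = e·p* gives m = e·p*/(1−p*) = 0.67×0.31000/0.69000 = 0.30101.
New p* = m/(m+e) = 0.23178/(0.23178+0.67000) = 0.25702.
Δp* = 0.25702 − 0.31000 = -0.05298.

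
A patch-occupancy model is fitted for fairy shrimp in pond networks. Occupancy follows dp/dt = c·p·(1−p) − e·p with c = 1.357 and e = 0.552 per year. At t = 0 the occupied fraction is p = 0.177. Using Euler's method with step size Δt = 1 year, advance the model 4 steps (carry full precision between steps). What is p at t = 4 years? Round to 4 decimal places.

0.5641

Update rule: p ← p + [c·p·(1−p) − e·p]·Δt with Δt = 1.
  1  |  dp/dt·Δt = +0.099972  |  p_1 = 0.276972
  2  |  dp/dt·Δt = +0.118862  |  p_2 = 0.395834
  3  |  dp/dt·Δt = +0.106025  |  p_3 = 0.501859
  4  |  dp/dt·Δt = +0.062219  |  p_4 = 0.564078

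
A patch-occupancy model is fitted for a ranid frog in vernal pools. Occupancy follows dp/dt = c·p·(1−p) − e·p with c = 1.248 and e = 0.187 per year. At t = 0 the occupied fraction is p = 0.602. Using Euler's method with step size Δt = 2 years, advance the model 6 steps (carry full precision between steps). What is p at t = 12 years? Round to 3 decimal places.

Update rule: p ← p + [c·p·(1−p) − e·p]·Δt with Δt = 2.
t = 2: p = 0.60200 + (+0.37288) = 0.97488
t = 4: p = 0.97488 + (-0.30349) = 0.67139
t = 6: p = 0.67139 + (+0.29958) = 0.97097
t = 8: p = 0.97097 + (-0.29279) = 0.67818
t = 10: p = 0.67818 + (+0.29112) = 0.96930
t = 12: p = 0.96930 + (-0.28824) = 0.68106

0.681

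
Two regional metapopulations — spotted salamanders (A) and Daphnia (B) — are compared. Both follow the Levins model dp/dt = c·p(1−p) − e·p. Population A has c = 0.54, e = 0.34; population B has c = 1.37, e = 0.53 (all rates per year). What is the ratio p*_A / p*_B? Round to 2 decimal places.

0.60

A: p*_A = 1 − 0.34/0.54 = 0.3704.
B: p*_B = 1 − 0.53/1.37 = 0.6131.
p*_A / p*_B = 0.3704/0.6131 = 0.6041.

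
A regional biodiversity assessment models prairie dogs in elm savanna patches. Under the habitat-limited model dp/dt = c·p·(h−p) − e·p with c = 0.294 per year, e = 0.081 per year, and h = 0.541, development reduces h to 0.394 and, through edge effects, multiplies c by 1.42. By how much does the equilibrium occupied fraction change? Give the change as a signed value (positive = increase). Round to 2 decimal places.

Before: p* = h − e/c = 0.541 − 0.081/0.294 = 0.541 − 0.2755 = 0.2655.
After: c = 0.41748, e = 0.081, h = 0.394; p* = 0.394 − 0.081/0.41748 = 0.2000.
Δp* = 0.2000 − 0.2655 = -0.0655.

-0.07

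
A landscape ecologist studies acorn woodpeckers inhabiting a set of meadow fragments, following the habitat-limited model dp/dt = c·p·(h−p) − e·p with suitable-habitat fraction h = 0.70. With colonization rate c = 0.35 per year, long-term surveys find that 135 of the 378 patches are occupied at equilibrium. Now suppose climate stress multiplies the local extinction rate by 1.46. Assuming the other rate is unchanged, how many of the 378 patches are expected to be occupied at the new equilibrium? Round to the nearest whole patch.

Observed p* = 135/378 = 0.35714.
Balance c(h−p*) = e gives e = 0.35×(0.7 − 0.35714) = 0.12000.
New p* = 0.7 − e/c = 0.7 − 0.17520/0.35000 = 0.19943.
Expected occupied = 378 × 0.19943 = 75.38 ≈ 75.

75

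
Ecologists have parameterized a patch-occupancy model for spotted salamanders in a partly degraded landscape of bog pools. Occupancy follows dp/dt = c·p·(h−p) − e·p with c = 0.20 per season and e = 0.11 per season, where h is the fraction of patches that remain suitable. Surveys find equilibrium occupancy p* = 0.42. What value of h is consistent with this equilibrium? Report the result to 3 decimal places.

0.970

At equilibrium c(h−p*) = e, so h = p* + e/c.
h = 0.42 + 0.11/0.20 = 0.42 + 0.5500 = 0.9700.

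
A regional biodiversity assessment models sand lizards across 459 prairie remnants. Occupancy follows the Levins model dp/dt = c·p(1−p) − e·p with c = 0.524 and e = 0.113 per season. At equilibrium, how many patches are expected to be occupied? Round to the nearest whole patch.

p* = 1 − e/c = 1 − 0.113/0.524 = 0.7844.
Expected occupied patches = N × p* = 459 × 0.7844 = 360.02 ≈ 360.

360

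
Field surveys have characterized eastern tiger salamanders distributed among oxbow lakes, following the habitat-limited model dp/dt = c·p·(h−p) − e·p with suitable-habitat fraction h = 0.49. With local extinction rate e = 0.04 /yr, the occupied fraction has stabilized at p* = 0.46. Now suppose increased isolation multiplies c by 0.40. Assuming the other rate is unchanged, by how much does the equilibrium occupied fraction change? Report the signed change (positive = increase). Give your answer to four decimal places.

Balance c(h−p*) = e gives c = e/(0.49 − 0.46000) = 0.04/0.03000 = 1.33333.
New p* = 0.49 − e/c = 0.49 − 0.04000/0.53333 = 0.41500.
Δp* = 0.41500 − 0.46000 = -0.04500.

-0.0450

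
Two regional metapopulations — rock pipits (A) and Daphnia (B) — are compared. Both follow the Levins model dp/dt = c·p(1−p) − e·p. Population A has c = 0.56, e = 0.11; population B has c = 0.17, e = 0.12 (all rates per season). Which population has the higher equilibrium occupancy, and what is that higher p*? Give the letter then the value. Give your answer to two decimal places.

A: p*_A = 1 − 0.11/0.56 = 0.8036.
B: p*_B = 1 − 0.12/0.17 = 0.2941.
A is higher at 0.8036.

A, 0.80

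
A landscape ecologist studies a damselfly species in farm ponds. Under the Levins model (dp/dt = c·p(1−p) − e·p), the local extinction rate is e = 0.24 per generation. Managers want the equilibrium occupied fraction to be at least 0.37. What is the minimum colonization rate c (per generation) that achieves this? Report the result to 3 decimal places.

p* = 1 − e/c ≥ 0.37 requires e/c ≤ 0.6300, i.e. c ≥ e/0.6300.
c_min = 0.24/0.6300 = 0.3810.

0.381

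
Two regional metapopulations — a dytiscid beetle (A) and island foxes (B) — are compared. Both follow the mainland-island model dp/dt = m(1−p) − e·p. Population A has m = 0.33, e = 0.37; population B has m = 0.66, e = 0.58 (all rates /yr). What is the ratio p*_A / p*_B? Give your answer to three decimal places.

0.886

A: p*_A = m/(m+e) = 0.33/0.7000 = 0.4714.
B: p*_B = 0.66/1.2400 = 0.5323.
p*_A / p*_B = 0.4714/0.5323 = 0.8857.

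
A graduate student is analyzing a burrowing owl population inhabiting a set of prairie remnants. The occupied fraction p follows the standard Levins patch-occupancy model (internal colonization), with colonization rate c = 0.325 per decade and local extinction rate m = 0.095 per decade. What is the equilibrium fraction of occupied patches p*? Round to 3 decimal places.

0.708

Setting dp/dt = 0 and dividing through by p* gives c·(1−p*) = m.
So p* = 1 − m/c = 1 − 0.095/0.325 = 1 − 0.2923 = 0.7077.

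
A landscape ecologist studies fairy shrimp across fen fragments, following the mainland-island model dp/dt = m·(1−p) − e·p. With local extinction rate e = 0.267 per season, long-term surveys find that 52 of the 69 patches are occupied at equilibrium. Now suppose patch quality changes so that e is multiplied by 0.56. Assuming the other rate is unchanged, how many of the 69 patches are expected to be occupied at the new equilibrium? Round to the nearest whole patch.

Observed p* = 52/69 = 0.75362.
Balance m(1−p*) = e·p* gives m = e·p*/(1−p*) = 0.267×0.75362/0.24638 = 0.81669.
New p* = m/(m+e) = 0.81669/(0.81669+0.14952) = 0.84525.
Expected occupied = 69 × 0.84525 = 58.32 ≈ 58.

58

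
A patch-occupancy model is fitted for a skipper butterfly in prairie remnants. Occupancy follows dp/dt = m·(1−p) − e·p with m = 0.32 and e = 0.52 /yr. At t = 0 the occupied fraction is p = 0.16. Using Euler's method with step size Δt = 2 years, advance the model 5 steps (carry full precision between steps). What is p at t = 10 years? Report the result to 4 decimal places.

Update rule: p ← p + [m·(1−p) − e·p]·Δt with Δt = 2.
p: 0.16000 → 0.53120  (Δp = +0.37120)
p: 0.53120 → 0.27878  (Δp = -0.25242)
p: 0.27878 → 0.45043  (Δp = +0.17164)
p: 0.45043 → 0.33371  (Δp = -0.11672)
p: 0.33371 → 0.41308  (Δp = +0.07937)

0.4131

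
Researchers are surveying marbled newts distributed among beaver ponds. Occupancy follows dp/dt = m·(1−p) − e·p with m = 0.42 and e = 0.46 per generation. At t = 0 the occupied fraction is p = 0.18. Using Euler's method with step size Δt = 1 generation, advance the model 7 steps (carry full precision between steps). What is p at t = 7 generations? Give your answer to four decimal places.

0.4773

Update rule: p ← p + [m·(1−p) − e·p]·Δt with Δt = 1.
p: 0.18000 → 0.44160  (Δp = +0.26160)
p: 0.44160 → 0.47299  (Δp = +0.03139)
p: 0.47299 → 0.47676  (Δp = +0.00377)
p: 0.47676 → 0.47721  (Δp = +0.00045)
p: 0.47721 → 0.47727  (Δp = +0.00005)
p: 0.47727 → 0.47727  (Δp = +0.00001)
p: 0.47727 → 0.47727  (Δp = +0.00000)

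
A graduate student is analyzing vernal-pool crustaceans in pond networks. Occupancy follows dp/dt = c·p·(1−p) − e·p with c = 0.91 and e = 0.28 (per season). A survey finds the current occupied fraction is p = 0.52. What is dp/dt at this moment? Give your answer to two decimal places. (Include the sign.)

Colonization term: c·p·(1−p) = 0.91×0.52×0.4800 = 0.22714.
Extinction term: e·p = 0.14560.
dp/dt = 0.22714 − 0.14560 = 0.08154.

0.08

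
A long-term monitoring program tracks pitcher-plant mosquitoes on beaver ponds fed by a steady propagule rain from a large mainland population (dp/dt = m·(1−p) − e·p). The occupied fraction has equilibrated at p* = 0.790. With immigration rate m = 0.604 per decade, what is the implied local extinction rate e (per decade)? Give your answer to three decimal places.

0.161

At equilibrium m(1−p*) = e·p*, so e = m(1−p*)/p*.
e = 0.604 × 0.2100 / 0.790 = 0.1606.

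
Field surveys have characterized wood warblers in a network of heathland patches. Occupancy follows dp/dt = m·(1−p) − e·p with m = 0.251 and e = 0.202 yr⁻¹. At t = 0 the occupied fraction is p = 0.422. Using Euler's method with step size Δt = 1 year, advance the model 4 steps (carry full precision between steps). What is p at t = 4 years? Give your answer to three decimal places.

0.542

Update rule: p ← p + [m·(1−p) − e·p]·Δt with Δt = 1.
t = 1: p = 0.42200 + (+0.05983) = 0.48183
t = 2: p = 0.48183 + (+0.03273) = 0.51456
t = 3: p = 0.51456 + (+0.01790) = 0.53247
t = 4: p = 0.53247 + (+0.00979) = 0.54226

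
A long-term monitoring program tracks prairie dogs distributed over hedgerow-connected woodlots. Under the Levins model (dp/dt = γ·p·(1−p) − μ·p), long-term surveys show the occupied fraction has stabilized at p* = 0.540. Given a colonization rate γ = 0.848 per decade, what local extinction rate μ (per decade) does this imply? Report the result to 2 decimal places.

0.39

At equilibrium γ(1−p*) = μ.
μ = 0.848 × (1 − 0.540) = 0.848 × 0.4600 = 0.3901.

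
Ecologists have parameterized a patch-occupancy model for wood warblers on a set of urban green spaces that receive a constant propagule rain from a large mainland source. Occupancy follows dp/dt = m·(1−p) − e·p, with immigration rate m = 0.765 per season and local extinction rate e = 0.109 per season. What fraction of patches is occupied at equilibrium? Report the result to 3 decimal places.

Setting dp/dt = 0: m − m·p* = e·p*, so m = (m+e)·p*.
p* = m/(m+e) = 0.765/(0.765+0.109) = 0.765/0.8740 = 0.8753.

0.875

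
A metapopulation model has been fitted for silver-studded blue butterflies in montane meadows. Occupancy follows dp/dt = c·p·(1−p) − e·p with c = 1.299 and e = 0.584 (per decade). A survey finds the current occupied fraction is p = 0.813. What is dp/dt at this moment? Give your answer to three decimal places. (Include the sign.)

-0.277

Colonization term: c·p·(1−p) = 1.299×0.813×0.1870 = 0.19749.
Extinction term: e·p = 0.47479.
dp/dt = 0.19749 − 0.47479 = -0.27730.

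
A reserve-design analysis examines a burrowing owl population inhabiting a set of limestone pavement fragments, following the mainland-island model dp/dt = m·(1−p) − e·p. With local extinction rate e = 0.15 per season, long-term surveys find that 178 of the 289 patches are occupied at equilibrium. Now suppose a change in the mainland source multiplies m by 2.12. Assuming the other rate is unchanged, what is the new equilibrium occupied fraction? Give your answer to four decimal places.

Observed p* = 178/289 = 0.61592.
Balance m(1−p*) = e·p* gives m = e·p*/(1−p*) = 0.15×0.61592/0.38408 = 0.24054.
New p* = m/(m+e) = 0.50994/(0.50994+0.15000) = 0.77271.

0.7727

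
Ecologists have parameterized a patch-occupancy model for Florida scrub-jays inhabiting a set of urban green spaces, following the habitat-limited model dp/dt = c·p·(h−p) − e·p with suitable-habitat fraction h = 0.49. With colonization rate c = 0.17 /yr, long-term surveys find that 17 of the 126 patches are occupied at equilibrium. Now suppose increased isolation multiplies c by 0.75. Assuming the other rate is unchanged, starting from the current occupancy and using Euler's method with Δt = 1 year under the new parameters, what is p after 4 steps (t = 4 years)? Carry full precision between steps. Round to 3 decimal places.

Observed p* = 17/126 = 0.13492.
Balance c(h−p*) = e gives e = 0.17×(0.49 − 0.13492) = 0.06036.
Starting from p₀ = 0.13492; update p ← p + (dp/dt)·Δt with the new parameters.
  1  |  dp/dt·Δt = -0.002036  |  p_1 = 0.132885
  2  |  dp/dt·Δt = -0.001971  |  p_2 = 0.130914
  3  |  dp/dt·Δt = -0.001909  |  p_3 = 0.129005
  4  |  dp/dt·Δt = -0.001849  |  p_4 = 0.127155

0.127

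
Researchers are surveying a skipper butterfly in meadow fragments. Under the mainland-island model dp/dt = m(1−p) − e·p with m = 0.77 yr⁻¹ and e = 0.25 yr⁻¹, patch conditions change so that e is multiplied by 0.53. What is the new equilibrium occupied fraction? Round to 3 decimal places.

0.853

Before: p* = 0.77/(0.77+0.25) = 0.7549.
After: m = 0.77, e = 0.1325; p* = 0.77/0.9025 = 0.8532.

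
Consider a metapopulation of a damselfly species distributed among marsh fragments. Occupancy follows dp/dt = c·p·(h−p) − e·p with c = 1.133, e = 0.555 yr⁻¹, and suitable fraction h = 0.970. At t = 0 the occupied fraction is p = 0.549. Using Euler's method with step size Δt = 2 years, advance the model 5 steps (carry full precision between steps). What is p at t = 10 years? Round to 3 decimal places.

Update rule: p ← p + [c·p·(h−p) − e·p]·Δt with Δt = 2.
p: 0.54900 → 0.46335  (Δp = -0.08565)
p: 0.46335 → 0.48099  (Δp = +0.01764)
p: 0.48099 → 0.48007  (Δp = -0.00091)
p: 0.48007 → 0.48016  (Δp = +0.00008)
p: 0.48016 → 0.48015  (Δp = -0.00001)

0.480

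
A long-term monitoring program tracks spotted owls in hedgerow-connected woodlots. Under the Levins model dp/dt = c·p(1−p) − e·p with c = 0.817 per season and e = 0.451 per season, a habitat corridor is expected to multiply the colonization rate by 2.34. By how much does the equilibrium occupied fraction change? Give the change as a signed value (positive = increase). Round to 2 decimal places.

Before: p* = 1 − 0.451/0.817 = 0.4480.
After the change, c = 1.91178, e = 0.451, so p* = 1 − 0.451/1.91178 = 0.7641.
Δp* = 0.7641 − 0.4480 = +0.3161.

0.32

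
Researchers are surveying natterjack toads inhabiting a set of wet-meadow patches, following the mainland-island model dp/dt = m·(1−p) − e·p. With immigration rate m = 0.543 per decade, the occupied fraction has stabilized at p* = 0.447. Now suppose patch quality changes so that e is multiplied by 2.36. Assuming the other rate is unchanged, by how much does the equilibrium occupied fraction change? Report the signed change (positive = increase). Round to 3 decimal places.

-0.192

Balance m(1−p*) = e·p* gives e = m(1−p*)/p* = 0.543×0.55300/0.44700 = 0.67177.
New p* = m/(m+e) = 0.54300/(0.54300+1.58538) = 0.25512.
Δp* = 0.25512 − 0.44700 = -0.19188.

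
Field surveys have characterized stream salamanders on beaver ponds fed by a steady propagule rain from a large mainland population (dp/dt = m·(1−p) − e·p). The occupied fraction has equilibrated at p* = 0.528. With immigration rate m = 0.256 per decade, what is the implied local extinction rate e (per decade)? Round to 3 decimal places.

At equilibrium m(1−p*) = e·p*, so e = m(1−p*)/p*.
e = 0.256 × 0.4720 / 0.528 = 0.2288.

0.229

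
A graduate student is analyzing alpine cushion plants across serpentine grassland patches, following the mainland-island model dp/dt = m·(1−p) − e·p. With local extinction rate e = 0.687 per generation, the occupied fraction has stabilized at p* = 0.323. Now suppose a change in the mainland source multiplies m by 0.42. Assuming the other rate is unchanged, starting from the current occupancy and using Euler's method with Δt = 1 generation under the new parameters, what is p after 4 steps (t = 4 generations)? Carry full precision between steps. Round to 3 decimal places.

Balance m(1−p*) = e·p* gives m = e·p*/(1−p*) = 0.687×0.32300/0.67700 = 0.32777.
Starting from p₀ = 0.32300; update p ← p + (dp/dt)·Δt with the new parameters.
step 1: Δp = -0.12870, p = 0.19430
step 2: Δp = -0.02257, p = 0.17173
step 3: Δp = -0.00396, p = 0.16777
step 4: Δp = -0.00069, p = 0.16708

0.167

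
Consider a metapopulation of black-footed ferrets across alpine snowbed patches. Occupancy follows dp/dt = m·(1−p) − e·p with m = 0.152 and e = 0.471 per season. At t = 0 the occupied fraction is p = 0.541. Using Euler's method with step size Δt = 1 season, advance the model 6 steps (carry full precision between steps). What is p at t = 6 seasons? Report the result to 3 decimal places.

Update rule: p ← p + [m·(1−p) − e·p]·Δt with Δt = 1.
p: 0.54100 → 0.35596  (Δp = -0.18504)
p: 0.35596 → 0.28620  (Δp = -0.06976)
p: 0.28620 → 0.25990  (Δp = -0.02630)
p: 0.25990 → 0.24998  (Δp = -0.00992)
p: 0.24998 → 0.24624  (Δp = -0.00374)
p: 0.24624 → 0.24483  (Δp = -0.00141)

0.245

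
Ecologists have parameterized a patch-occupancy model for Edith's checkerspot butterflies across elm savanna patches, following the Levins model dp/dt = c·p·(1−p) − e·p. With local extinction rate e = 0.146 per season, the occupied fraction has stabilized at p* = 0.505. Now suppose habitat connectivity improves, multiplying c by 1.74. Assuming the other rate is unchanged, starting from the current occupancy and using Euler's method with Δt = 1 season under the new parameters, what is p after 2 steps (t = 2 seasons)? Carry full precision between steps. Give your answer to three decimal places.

Balance c(1−p*) = e gives c = e/(1 − 0.50500) = 0.146/0.49500 = 0.29495.
Starting from p₀ = 0.50500; update p ← p + (dp/dt)·Δt with the new parameters.
  1  |  dp/dt·Δt = +0.054560  |  p_1 = 0.559560
  2  |  dp/dt·Δt = +0.044787  |  p_2 = 0.604347

0.604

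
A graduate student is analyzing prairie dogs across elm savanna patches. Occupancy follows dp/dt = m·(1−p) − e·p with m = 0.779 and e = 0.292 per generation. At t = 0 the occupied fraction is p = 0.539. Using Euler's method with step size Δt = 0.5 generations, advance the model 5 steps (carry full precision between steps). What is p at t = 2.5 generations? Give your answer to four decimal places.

0.7233

Update rule: p ← p + [m·(1−p) − e·p]·Δt with Δt = 0.5.
p: 0.53900 → 0.63987  (Δp = +0.10087)
p: 0.63987 → 0.68672  (Δp = +0.04685)
p: 0.68672 → 0.70848  (Δp = +0.02176)
p: 0.70848 → 0.71859  (Δp = +0.01011)
p: 0.71859 → 0.72328  (Δp = +0.00470)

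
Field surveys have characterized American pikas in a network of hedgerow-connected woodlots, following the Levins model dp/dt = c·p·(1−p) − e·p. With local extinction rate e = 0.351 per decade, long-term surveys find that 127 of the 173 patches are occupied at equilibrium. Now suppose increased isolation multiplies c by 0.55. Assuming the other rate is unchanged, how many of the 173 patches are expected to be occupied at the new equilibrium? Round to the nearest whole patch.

89

Observed p* = 127/173 = 0.73410.
Balance c(1−p*) = e gives c = e/(1 − 0.73410) = 0.351/0.26590 = 1.32005.
New p* = 1 − e/c = 1 − 0.35100/0.72603 = 0.51655.
Expected occupied = 173 × 0.51655 = 89.36 ≈ 89.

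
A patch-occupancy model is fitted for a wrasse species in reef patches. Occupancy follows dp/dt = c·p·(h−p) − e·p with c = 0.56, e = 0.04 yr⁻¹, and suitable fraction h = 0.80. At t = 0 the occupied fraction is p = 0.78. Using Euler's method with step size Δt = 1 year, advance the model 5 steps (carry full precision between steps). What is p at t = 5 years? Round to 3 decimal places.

0.732

Update rule: p ← p + [c·p·(h−p) − e·p]·Δt with Δt = 1.
step 1: Δp = -0.02246, p = 0.75754
step 2: Δp = -0.01229, p = 0.74525
step 3: Δp = -0.00696, p = 0.73829
step 4: Δp = -0.00402, p = 0.73427
step 5: Δp = -0.00234, p = 0.73193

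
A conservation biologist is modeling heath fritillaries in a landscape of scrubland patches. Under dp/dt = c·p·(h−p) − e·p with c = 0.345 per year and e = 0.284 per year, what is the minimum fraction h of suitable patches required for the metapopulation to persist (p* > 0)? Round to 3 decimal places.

0.823

p* = h − e/c is positive only when h > e/c.
h_min = e/c = 0.284/0.345 = 0.8232.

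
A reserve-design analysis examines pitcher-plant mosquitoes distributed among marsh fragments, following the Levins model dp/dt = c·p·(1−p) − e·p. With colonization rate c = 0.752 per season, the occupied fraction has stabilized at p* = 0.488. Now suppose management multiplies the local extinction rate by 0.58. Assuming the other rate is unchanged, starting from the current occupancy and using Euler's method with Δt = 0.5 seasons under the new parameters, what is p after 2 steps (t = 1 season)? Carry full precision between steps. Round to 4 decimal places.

Balance c(1−p*) = e gives e = 0.752×(1 − 0.48800) = 0.38502.
Starting from p₀ = 0.48800; update p ← p + (dp/dt)·Δt with the new parameters.
t = 0.5: p = 0.48800 + (+0.03946) = 0.52746
t = 1: p = 0.52746 + (+0.03482) = 0.56228

0.5623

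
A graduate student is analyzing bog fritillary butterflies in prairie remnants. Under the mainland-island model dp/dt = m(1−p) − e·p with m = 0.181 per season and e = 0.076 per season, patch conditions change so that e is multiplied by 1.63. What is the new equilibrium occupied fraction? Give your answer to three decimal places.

0.594

Before: p* = 0.181/(0.181+0.076) = 0.7043.
After: m = 0.181, e = 0.12388; p* = 0.181/0.3049 = 0.5937.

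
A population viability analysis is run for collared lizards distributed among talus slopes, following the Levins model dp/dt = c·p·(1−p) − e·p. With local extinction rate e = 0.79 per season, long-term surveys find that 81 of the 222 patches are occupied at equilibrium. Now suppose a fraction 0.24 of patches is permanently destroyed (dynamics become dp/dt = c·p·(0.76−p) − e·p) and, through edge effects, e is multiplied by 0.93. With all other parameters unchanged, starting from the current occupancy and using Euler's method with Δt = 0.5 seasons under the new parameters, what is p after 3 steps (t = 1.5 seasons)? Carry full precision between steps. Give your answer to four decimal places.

0.2685

Observed p* = 81/222 = 0.36486.
Balance c(1−p*) = e gives c = e/(1 − 0.36486) = 0.79/0.63514 = 1.24383.
Starting from p₀ = 0.36486; update p ← p + (dp/dt)·Δt with the new parameters.
step 1: Δp = -0.04437, p = 0.32049
step 2: Δp = -0.03013, p = 0.29036
step 3: Δp = -0.02186, p = 0.26851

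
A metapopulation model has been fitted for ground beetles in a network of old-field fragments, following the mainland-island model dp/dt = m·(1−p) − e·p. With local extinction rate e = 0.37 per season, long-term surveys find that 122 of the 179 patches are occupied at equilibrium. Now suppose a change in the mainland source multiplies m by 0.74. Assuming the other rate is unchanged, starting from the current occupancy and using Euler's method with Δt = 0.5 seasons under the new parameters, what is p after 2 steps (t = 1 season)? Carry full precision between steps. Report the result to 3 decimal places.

0.632

Observed p* = 122/179 = 0.68156.
Balance m(1−p*) = e·p* gives m = e·p*/(1−p*) = 0.37×0.68156/0.31844 = 0.79193.
Starting from p₀ = 0.68156; update p ← p + (dp/dt)·Δt with the new parameters.
step 1: Δp = -0.03278, p = 0.64878
step 2: Δp = -0.01711, p = 0.63167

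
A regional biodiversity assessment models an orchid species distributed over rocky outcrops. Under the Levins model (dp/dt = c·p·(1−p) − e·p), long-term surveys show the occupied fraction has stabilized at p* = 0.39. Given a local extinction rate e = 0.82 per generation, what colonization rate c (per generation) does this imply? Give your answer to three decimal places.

1.344

At equilibrium c(1−p*) = e, so c = e/(1−p*).
c = 0.82/(1 − 0.39) = 0.82/0.6100 = 1.3443.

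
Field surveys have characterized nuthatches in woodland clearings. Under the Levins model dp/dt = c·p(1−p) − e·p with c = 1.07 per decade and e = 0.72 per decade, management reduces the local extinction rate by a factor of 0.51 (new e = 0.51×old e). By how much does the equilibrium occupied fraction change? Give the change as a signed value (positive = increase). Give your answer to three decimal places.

0.330

Before: p* = 1 − 0.72/1.07 = 0.3271.
After the change, c = 1.07, e = 0.3672, so p* = 1 − 0.3672/1.07 = 0.6568.
Δp* = 0.6568 − 0.3271 = +0.3297.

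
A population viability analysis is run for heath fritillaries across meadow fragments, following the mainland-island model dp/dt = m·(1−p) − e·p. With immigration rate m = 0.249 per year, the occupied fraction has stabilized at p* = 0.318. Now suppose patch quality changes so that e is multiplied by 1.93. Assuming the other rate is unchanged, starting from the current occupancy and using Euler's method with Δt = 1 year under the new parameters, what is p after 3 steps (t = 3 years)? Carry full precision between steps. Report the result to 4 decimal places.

0.1919

Balance m(1−p*) = e·p* gives e = m(1−p*)/p* = 0.249×0.68200/0.31800 = 0.53402.
Starting from p₀ = 0.31800; update p ← p + (dp/dt)·Δt with the new parameters.
  1  |  dp/dt·Δt = -0.157931  |  p_1 = 0.160069
  2  |  dp/dt·Δt = +0.044166  |  p_2 = 0.204236
  3  |  dp/dt·Δt = -0.012351  |  p_3 = 0.191884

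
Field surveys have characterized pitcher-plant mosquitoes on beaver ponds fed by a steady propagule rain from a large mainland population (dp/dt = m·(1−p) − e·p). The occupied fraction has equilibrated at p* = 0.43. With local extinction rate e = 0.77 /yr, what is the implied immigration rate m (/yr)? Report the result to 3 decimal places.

At equilibrium m(1−p*) = e·p*, so m = e·p*/(1−p*).
m = 0.77 × 0.43 / 0.5700 = 0.3311/0.5700 = 0.5809.

0.581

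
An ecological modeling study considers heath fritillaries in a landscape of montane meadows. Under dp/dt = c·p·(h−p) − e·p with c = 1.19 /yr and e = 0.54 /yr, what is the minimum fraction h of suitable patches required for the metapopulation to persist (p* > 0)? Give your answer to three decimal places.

0.454

p* = h − e/c is positive only when h > e/c.
h_min = e/c = 0.54/1.19 = 0.4538.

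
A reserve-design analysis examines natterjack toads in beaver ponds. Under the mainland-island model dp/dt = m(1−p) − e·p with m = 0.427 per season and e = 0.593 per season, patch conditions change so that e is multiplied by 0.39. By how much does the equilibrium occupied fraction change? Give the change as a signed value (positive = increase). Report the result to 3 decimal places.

Before: p* = 0.427/(0.427+0.593) = 0.4186.
After: m = 0.427, e = 0.23127; p* = 0.427/0.6583 = 0.6487.
Δp* = 0.6487 − 0.4186 = +0.2300.

0.230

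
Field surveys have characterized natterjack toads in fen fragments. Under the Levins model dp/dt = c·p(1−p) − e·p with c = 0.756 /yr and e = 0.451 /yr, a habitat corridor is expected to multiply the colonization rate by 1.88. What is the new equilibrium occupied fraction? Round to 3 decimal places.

Before: p* = 1 − 0.451/0.756 = 0.4034.
After the change, c = 1.42128, e = 0.451, so p* = 1 − 0.451/1.42128 = 0.6827.

0.683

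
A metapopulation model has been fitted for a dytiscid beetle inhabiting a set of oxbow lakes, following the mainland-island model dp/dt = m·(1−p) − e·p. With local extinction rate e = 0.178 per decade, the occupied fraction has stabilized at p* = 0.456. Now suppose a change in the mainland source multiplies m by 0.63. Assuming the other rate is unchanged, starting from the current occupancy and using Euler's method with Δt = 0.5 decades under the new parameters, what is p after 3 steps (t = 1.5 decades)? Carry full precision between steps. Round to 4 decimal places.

0.4168

Balance m(1−p*) = e·p* gives m = e·p*/(1−p*) = 0.178×0.45600/0.54400 = 0.14921.
Starting from p₀ = 0.45600; update p ← p + (dp/dt)·Δt with the new parameters.
t = 0.5: p = 0.45600 + (-0.01502) = 0.44098
t = 1: p = 0.44098 + (-0.01297) = 0.42801
t = 1.5: p = 0.42801 + (-0.01121) = 0.41680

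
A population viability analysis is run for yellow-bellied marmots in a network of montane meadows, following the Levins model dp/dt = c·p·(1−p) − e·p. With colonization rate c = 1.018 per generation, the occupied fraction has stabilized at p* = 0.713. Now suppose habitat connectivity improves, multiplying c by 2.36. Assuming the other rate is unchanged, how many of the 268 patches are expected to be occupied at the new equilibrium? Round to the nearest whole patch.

235

Balance c(1−p*) = e gives e = 1.018×(1 − 0.71300) = 0.29217.
New p* = 1 − e/c = 1 − 0.29217/2.40248 = 0.87839.
Expected occupied = 268 × 0.87839 = 235.41 ≈ 235.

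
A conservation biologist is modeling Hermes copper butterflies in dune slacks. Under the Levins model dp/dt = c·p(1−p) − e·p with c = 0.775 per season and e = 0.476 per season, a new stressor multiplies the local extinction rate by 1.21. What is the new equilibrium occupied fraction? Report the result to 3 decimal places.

0.257

Before: p* = 1 − 0.476/0.775 = 0.3858.
After the change, c = 0.775, e = 0.57596, so p* = 1 − 0.57596/0.775 = 0.2568.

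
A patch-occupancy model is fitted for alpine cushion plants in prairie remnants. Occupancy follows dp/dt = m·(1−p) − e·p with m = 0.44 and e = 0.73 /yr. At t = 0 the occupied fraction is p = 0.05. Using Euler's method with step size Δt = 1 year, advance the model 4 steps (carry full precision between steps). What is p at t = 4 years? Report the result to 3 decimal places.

Update rule: p ← p + [m·(1−p) − e·p]·Δt with Δt = 1.
p: 0.05000 → 0.43150  (Δp = +0.38150)
p: 0.43150 → 0.36665  (Δp = -0.06485)
p: 0.36665 → 0.37767  (Δp = +0.01103)
p: 0.37767 → 0.37580  (Δp = -0.00187)

0.376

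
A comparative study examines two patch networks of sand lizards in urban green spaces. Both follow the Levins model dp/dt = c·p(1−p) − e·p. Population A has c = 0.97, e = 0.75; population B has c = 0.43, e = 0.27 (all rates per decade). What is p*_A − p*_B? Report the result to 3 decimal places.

A: p*_A = 1 − 0.75/0.97 = 0.2268.
B: p*_B = 1 − 0.27/0.43 = 0.3721.
p*_A − p*_B = 0.2268 − 0.3721 = -0.1453.

-0.145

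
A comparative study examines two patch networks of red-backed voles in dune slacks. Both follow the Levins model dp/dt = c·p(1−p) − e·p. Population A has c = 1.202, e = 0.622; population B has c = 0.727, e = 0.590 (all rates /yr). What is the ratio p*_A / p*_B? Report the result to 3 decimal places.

A: p*_A = 1 − 0.622/1.202 = 0.4825.
B: p*_B = 1 − 0.590/0.727 = 0.1884.
p*_A / p*_B = 0.4825/0.1884 = 2.5606.

2.561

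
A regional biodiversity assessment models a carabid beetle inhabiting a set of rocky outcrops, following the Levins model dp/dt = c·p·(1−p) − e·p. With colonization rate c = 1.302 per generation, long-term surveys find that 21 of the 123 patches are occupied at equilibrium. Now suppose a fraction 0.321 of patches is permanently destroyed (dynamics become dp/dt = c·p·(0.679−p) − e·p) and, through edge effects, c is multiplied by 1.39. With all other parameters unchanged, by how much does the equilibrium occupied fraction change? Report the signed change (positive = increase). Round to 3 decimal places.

-0.088

Observed p* = 21/123 = 0.17073.
Balance c(1−p*) = e gives e = 1.302×(1 − 0.17073) = 1.07971.
New p* = 0.679 − e/c = 0.679 − 1.07971/1.80978 = 0.08240.
Δp* = 0.08240 − 0.17073 = -0.08833.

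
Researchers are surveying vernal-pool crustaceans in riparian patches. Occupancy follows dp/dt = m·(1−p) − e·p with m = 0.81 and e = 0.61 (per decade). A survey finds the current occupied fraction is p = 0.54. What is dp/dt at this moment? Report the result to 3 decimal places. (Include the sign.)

Colonization term: m·(1−p) = 0.81×0.4600 = 0.37260.
Extinction term: e·p = 0.32940.
dp/dt = 0.37260 − 0.32940 = 0.04320.

0.043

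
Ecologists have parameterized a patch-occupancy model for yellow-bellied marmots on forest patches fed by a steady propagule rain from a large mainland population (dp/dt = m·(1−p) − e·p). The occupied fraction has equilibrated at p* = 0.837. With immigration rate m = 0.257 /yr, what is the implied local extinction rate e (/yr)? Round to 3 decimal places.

At equilibrium m(1−p*) = e·p*, so e = m(1−p*)/p*.
e = 0.257 × 0.1630 / 0.837 = 0.0500.

0.050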